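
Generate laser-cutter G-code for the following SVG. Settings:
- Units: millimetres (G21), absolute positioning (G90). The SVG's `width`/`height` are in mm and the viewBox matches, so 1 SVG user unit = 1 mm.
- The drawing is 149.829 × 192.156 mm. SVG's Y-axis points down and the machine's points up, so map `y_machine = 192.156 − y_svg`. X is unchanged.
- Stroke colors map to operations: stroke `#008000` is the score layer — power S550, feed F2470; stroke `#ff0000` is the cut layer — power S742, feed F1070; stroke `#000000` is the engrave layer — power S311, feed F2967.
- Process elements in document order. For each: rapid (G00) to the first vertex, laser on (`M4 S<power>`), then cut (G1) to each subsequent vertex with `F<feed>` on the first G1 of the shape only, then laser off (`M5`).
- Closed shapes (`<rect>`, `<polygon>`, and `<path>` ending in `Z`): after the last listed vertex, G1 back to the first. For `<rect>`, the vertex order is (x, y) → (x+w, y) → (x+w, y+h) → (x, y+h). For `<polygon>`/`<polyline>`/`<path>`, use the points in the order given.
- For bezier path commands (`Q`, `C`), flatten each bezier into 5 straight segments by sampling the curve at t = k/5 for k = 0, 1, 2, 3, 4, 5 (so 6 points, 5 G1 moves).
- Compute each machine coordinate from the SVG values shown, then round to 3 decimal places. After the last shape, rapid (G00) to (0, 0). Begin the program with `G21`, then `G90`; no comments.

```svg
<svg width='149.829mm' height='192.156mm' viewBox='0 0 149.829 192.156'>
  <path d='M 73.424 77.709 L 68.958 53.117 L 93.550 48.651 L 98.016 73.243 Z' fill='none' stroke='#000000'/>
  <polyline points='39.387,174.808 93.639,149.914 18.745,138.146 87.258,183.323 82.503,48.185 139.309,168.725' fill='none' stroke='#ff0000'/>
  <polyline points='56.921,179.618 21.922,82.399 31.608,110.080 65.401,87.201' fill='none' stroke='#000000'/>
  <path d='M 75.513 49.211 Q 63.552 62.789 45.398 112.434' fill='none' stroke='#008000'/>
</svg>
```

Since the viewBox matches the mm dimensions, user units are millimetres directly. The only transform is the Y-flip y_m = 192.156 − y_svg.

Shape 1 is a regular polygon drawn with `<path>`. Its stroke #000000 means engrave at S311, F2967. After flipping Y the toolpath is (73.424,114.447) → (68.958,139.039) → (93.550,143.505) → (98.016,118.913) → (73.424,114.447), returning to the start.

Shape 2 is a open polyline drawn with `<polyline>`. Its stroke #ff0000 means cut at S742, F1070. After flipping Y the toolpath is (39.387,17.348) → (93.639,42.242) → (18.745,54.010) → (87.258,8.833) → (82.503,143.971) → (139.309,23.431).

Shape 3 is a open polyline drawn with `<polyline>`. Its stroke #000000 means engrave at S311, F2967. After flipping Y the toolpath is (56.921,12.538) → (21.922,109.757) → (31.608,82.076) → (65.401,104.955).

Shape 4 is a quadratic bezier drawn with `<path>`. Its stroke #008000 means score at S550, F2470. After flipping Y the toolpath is (75.513,142.945) → (70.481,136.071) → (64.953,126.312) → (58.930,113.667) → (52.412,98.137) → (45.398,79.722).

G21
G90
G00 X73.424 Y114.447
M4 S311
G1 X68.958 Y139.039 F2967
G1 X93.550 Y143.505
G1 X98.016 Y118.913
G1 X73.424 Y114.447
M5
G00 X39.387 Y17.348
M4 S742
G1 X93.639 Y42.242 F1070
G1 X18.745 Y54.010
G1 X87.258 Y8.833
G1 X82.503 Y143.971
G1 X139.309 Y23.431
M5
G00 X56.921 Y12.538
M4 S311
G1 X21.922 Y109.757 F2967
G1 X31.608 Y82.076
G1 X65.401 Y104.955
M5
G00 X75.513 Y142.945
M4 S550
G1 X70.481 Y136.071 F2470
G1 X64.953 Y126.312
G1 X58.930 Y113.667
G1 X52.412 Y98.137
G1 X45.398 Y79.722
M5
G00 X0.000 Y0.000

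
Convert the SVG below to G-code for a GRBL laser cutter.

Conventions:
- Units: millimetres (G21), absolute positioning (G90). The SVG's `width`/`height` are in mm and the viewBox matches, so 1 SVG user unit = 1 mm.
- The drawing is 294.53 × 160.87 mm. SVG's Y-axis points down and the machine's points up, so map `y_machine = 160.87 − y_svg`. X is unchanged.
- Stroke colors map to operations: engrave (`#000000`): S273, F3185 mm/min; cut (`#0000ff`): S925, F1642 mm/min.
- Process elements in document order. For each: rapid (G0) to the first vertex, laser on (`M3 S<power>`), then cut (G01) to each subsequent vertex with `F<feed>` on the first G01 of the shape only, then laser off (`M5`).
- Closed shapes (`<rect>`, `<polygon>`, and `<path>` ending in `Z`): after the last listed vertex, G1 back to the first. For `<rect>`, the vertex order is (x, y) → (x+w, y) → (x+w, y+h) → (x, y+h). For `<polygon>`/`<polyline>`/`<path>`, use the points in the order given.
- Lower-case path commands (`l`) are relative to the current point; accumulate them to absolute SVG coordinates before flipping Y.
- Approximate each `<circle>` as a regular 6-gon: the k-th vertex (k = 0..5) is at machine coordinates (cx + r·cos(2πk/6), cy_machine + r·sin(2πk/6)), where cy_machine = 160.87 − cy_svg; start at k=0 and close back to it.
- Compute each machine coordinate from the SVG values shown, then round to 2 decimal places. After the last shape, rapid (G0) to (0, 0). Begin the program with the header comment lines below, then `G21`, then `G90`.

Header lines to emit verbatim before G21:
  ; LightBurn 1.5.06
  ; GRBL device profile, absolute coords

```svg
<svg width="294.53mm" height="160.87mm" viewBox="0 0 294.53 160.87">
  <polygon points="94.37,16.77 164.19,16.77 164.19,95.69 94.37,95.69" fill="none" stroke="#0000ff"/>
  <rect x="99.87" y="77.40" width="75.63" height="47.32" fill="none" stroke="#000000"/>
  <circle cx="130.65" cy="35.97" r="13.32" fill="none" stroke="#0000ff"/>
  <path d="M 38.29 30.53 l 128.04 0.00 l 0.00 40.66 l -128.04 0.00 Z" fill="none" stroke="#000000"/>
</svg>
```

; LightBurn 1.5.06
; GRBL device profile, absolute coords
G21
G90
G0 X94.37 Y144.10
M3 S925
G01 X164.19 Y144.10 F1642
G01 X164.19 Y65.18
G01 X94.37 Y65.18
G01 X94.37 Y144.10
M5
G0 X99.87 Y83.47
M3 S273
G01 X175.50 Y83.47 F3185
G01 X175.50 Y36.15
G01 X99.87 Y36.15
G01 X99.87 Y83.47
M5
G0 X143.97 Y124.90
M3 S925
G01 X137.31 Y136.44 F1642
G01 X123.99 Y136.44
G01 X117.33 Y124.90
G01 X123.99 Y113.36
G01 X137.31 Y113.36
G01 X143.97 Y124.90
M5
G0 X38.29 Y130.34
M3 S273
G01 X166.33 Y130.34 F3185
G01 X166.33 Y89.68
G01 X38.29 Y89.68
G01 X38.29 Y130.34
M5
G0 X0.00 Y0.00

1 u = 1 mm; y_m = 160.87 − y.

[1] `<polygon>` rectangle, #0000ff→cut S925 F1642: (94.37,144.10) → (164.19,144.10) → (164.19,65.18) → (94.37,65.18) → (94.37,144.10) (closed)

[2] `<rect>` rectangle, #000000→engrave S273 F3185: (99.87,83.47) → (175.50,83.47) → (175.50,36.15) → (99.87,36.15) → (99.87,83.47) (closed)

[3] `<circle>` circle, #0000ff→cut S925 F1642: (143.97,124.90) → (137.31,136.44) → (123.99,136.44) → (117.33,124.90) → (123.99,113.36) → (137.31,113.36) → (143.97,124.90) (closed)

[4] `<path>` rectangle, #000000→engrave S273 F3185: (38.29,130.34) → (166.33,130.34) → (166.33,89.68) → (38.29,89.68) → (38.29,130.34) (closed)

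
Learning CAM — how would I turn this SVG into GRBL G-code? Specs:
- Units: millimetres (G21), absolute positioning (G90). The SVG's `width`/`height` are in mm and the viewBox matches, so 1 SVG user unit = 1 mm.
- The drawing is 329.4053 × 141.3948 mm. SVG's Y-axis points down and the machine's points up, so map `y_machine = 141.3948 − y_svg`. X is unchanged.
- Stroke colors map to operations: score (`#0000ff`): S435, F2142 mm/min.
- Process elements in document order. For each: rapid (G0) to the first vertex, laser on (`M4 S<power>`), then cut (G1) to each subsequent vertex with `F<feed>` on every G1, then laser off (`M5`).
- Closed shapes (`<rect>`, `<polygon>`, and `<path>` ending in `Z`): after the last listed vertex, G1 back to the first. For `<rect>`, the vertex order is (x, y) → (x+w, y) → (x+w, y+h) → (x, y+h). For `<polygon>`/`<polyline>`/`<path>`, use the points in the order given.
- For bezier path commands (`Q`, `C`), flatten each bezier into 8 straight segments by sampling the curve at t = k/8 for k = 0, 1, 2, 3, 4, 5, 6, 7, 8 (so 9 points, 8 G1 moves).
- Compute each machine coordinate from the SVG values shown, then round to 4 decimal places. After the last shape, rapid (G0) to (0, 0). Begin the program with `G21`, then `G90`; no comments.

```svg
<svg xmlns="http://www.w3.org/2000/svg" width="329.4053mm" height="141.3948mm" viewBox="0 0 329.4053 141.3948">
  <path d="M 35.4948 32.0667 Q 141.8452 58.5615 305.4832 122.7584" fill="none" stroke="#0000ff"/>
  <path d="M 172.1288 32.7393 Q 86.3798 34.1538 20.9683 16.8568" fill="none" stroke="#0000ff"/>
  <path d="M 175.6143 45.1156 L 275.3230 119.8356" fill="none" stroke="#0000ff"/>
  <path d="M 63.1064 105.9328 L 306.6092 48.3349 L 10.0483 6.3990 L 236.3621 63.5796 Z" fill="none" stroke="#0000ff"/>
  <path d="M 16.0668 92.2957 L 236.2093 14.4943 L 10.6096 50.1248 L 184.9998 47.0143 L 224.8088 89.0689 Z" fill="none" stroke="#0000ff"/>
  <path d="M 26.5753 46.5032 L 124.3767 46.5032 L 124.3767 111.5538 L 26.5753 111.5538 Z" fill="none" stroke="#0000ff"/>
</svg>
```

Since the viewBox matches the mm dimensions, user units are millimetres directly. The only transform is the Y-flip y_m = 141.3948 − y_svg.

Shape 1 is a quadratic bezier drawn with `<path>`. Its stroke #0000ff means score at S435, F2142. After flipping Y the toolpath is (35.4948,109.3281) → (62.9775,102.1153) → (92.2505,93.7243) → (123.3137,84.1551) → (156.1671,73.4078) → (190.8108,61.4822) → (227.2447,48.3785) → (265.4688,34.0965) → (305.4832,18.6364).

Shape 2 is a quadratic bezier drawn with `<path>`. Its stroke #0000ff means score at S435, F2142. After flipping Y the toolpath is (172.1288,108.6555) → (151.0093,108.5942) → (130.5254,109.1177) → (110.6770,110.2259) → (91.4642,111.9189) → (72.8869,114.1966) → (54.9451,117.0590) → (37.6389,120.5061) → (20.9683,124.5380).

Shape 3 is a line segment drawn with `<path>`. Its stroke #0000ff means score at S435, F2142. After flipping Y the toolpath is (175.6143,96.2792) → (275.3230,21.5592).

Shape 4 is a closed polygon drawn with `<path>`. Its stroke #0000ff means score at S435, F2142. After flipping Y the toolpath is (63.1064,35.4620) → (306.6092,93.0599) → (10.0483,134.9958) → (236.3621,77.8152) → (63.1064,35.4620), returning to the start.

Shape 5 is a closed polygon drawn with `<path>`. Its stroke #0000ff means score at S435, F2142. After flipping Y the toolpath is (16.0668,49.0991) → (236.2093,126.9005) → (10.6096,91.2700) → (184.9998,94.3805) → (224.8088,52.3259) → (16.0668,49.0991), returning to the start.

Shape 6 is a rectangle drawn with `<path>`. Its stroke #0000ff means score at S435, F2142. After flipping Y the toolpath is (26.5753,94.8916) → (124.3767,94.8916) → (124.3767,29.8410) → (26.5753,29.8410) → (26.5753,94.8916), returning to the start.

G21
G90
G0 X35.4948 Y109.3281
M4 S435
G1 X62.9775 Y102.1153 F2142
G1 X92.2505 Y93.7243 F2142
G1 X123.3137 Y84.1551 F2142
G1 X156.1671 Y73.4078 F2142
G1 X190.8108 Y61.4822 F2142
G1 X227.2447 Y48.3785 F2142
G1 X265.4688 Y34.0965 F2142
G1 X305.4832 Y18.6364 F2142
M5
G0 X172.1288 Y108.6555
M4 S435
G1 X151.0093 Y108.5942 F2142
G1 X130.5254 Y109.1177 F2142
G1 X110.6770 Y110.2259 F2142
G1 X91.4642 Y111.9189 F2142
G1 X72.8869 Y114.1966 F2142
G1 X54.9451 Y117.0590 F2142
G1 X37.6389 Y120.5061 F2142
G1 X20.9683 Y124.5380 F2142
M5
G0 X175.6143 Y96.2792
M4 S435
G1 X275.3230 Y21.5592 F2142
M5
G0 X63.1064 Y35.4620
M4 S435
G1 X306.6092 Y93.0599 F2142
G1 X10.0483 Y134.9958 F2142
G1 X236.3621 Y77.8152 F2142
G1 X63.1064 Y35.4620 F2142
M5
G0 X16.0668 Y49.0991
M4 S435
G1 X236.2093 Y126.9005 F2142
G1 X10.6096 Y91.2700 F2142
G1 X184.9998 Y94.3805 F2142
G1 X224.8088 Y52.3259 F2142
G1 X16.0668 Y49.0991 F2142
M5
G0 X26.5753 Y94.8916
M4 S435
G1 X124.3767 Y94.8916 F2142
G1 X124.3767 Y29.8410 F2142
G1 X26.5753 Y29.8410 F2142
G1 X26.5753 Y94.8916 F2142
M5
G0 X0.0000 Y0.0000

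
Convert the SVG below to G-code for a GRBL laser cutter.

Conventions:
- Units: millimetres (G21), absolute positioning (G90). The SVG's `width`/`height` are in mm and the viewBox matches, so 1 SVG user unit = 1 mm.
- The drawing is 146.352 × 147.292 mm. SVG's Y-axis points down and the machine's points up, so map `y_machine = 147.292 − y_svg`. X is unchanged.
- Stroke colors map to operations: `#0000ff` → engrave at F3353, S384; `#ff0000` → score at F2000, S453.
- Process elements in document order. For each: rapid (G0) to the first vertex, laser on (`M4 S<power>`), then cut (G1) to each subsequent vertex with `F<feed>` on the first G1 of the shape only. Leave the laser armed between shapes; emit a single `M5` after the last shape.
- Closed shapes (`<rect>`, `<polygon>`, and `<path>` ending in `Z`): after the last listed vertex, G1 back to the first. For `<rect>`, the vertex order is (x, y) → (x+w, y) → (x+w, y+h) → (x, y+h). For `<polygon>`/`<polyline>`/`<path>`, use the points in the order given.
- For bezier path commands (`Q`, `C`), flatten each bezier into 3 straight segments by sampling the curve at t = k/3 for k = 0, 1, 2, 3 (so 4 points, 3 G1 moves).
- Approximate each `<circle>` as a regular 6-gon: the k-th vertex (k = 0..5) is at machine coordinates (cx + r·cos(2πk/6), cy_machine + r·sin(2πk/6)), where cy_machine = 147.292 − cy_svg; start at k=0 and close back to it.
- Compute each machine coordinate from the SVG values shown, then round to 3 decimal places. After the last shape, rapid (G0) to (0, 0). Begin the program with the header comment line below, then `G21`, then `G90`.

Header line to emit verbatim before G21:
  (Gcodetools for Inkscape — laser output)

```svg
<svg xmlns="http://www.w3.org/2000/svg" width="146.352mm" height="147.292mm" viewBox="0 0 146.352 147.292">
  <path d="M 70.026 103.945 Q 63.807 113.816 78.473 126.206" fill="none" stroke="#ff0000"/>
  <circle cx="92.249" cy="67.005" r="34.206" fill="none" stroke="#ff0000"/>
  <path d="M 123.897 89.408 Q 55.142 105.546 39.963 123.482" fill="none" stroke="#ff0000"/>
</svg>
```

(Gcodetools for Inkscape — laser output)
G21
G90
G0 X70.026 Y43.347
M4 S453
G1 X68.201 Y36.486 F2000
G1 X71.016 Y29.066
G1 X78.473 Y21.086
G0 X126.455 Y80.287
M4 S453
G1 X109.352 Y109.910 F2000
G1 X75.146 Y109.910
G1 X58.043 Y80.287
G1 X75.146 Y50.664
G1 X109.352 Y50.664
G1 X126.455 Y80.287
G0 X123.897 Y57.884
M4 S453
G1 X84.013 Y46.926 F2000
G1 X56.035 Y35.568
G1 X39.963 Y23.810
M5
G0 X0.000 Y0.000

1 u = 1 mm; y_m = 147.292 − y.

[1] `<path>` quadratic bezier, #ff0000→score S453 F2000: (70.026,43.347) → (68.201,36.486) → (71.016,29.066) → (78.473,21.086)

[2] `<circle>` circle, #ff0000→score S453 F2000: (126.455,80.287) → (109.352,109.910) → (75.146,109.910) → (58.043,80.287) → (75.146,50.664) → (109.352,50.664) → (126.455,80.287) (closed)

[3] `<path>` quadratic bezier, #ff0000→score S453 F2000: (123.897,57.884) → (84.013,46.926) → (56.035,35.568) → (39.963,23.810)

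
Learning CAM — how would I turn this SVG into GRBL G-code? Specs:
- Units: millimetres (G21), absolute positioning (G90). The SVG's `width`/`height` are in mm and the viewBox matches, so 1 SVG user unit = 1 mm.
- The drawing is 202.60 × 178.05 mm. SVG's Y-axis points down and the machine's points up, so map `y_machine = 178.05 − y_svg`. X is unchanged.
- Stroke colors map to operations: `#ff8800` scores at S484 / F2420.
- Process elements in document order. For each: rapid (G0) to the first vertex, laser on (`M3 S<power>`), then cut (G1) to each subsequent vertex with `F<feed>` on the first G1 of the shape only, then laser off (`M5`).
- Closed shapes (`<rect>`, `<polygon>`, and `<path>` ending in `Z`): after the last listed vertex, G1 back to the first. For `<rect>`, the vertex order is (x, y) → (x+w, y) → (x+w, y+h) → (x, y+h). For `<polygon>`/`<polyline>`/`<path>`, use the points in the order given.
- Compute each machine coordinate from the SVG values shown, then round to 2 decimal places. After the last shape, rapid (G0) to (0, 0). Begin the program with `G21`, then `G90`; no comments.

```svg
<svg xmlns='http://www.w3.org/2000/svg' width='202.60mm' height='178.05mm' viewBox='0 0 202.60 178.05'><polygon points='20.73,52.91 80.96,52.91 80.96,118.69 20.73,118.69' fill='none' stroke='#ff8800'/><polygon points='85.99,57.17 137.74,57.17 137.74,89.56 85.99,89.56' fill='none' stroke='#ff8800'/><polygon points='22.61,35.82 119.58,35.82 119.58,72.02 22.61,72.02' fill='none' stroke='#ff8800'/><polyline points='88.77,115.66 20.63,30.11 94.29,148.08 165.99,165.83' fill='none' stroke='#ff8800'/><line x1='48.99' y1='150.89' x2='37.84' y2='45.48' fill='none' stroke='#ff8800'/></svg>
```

Since the viewBox matches the mm dimensions, user units are millimetres directly. The only transform is the Y-flip y_m = 178.05 − y_svg.

Shape 1 is a rectangle drawn with `<polygon>`. Its stroke #ff8800 means score at S484, F2420. After flipping Y the toolpath is (20.73,125.14) → (80.96,125.14) → (80.96,59.36) → (20.73,59.36) → (20.73,125.14), returning to the start.

Shape 2 is a rectangle drawn with `<polygon>`. Its stroke #ff8800 means score at S484, F2420. After flipping Y the toolpath is (85.99,120.88) → (137.74,120.88) → (137.74,88.49) → (85.99,88.49) → (85.99,120.88), returning to the start.

Shape 3 is a rectangle drawn with `<polygon>`. Its stroke #ff8800 means score at S484, F2420. After flipping Y the toolpath is (22.61,142.23) → (119.58,142.23) → (119.58,106.03) → (22.61,106.03) → (22.61,142.23), returning to the start.

Shape 4 is a open polyline drawn with `<polyline>`. Its stroke #ff8800 means score at S484, F2420. After flipping Y the toolpath is (88.77,62.39) → (20.63,147.94) → (94.29,29.97) → (165.99,12.22).

Shape 5 is a line segment drawn with `<line>`. Its stroke #ff8800 means score at S484, F2420. After flipping Y the toolpath is (48.99,27.16) → (37.84,132.57).

G21
G90
G0 X20.73 Y125.14
M3 S484
G1 X80.96 Y125.14 F2420
G1 X80.96 Y59.36
G1 X20.73 Y59.36
G1 X20.73 Y125.14
M5
G0 X85.99 Y120.88
M3 S484
G1 X137.74 Y120.88 F2420
G1 X137.74 Y88.49
G1 X85.99 Y88.49
G1 X85.99 Y120.88
M5
G0 X22.61 Y142.23
M3 S484
G1 X119.58 Y142.23 F2420
G1 X119.58 Y106.03
G1 X22.61 Y106.03
G1 X22.61 Y142.23
M5
G0 X88.77 Y62.39
M3 S484
G1 X20.63 Y147.94 F2420
G1 X94.29 Y29.97
G1 X165.99 Y12.22
M5
G0 X48.99 Y27.16
M3 S484
G1 X37.84 Y132.57 F2420
M5
G0 X0.00 Y0.00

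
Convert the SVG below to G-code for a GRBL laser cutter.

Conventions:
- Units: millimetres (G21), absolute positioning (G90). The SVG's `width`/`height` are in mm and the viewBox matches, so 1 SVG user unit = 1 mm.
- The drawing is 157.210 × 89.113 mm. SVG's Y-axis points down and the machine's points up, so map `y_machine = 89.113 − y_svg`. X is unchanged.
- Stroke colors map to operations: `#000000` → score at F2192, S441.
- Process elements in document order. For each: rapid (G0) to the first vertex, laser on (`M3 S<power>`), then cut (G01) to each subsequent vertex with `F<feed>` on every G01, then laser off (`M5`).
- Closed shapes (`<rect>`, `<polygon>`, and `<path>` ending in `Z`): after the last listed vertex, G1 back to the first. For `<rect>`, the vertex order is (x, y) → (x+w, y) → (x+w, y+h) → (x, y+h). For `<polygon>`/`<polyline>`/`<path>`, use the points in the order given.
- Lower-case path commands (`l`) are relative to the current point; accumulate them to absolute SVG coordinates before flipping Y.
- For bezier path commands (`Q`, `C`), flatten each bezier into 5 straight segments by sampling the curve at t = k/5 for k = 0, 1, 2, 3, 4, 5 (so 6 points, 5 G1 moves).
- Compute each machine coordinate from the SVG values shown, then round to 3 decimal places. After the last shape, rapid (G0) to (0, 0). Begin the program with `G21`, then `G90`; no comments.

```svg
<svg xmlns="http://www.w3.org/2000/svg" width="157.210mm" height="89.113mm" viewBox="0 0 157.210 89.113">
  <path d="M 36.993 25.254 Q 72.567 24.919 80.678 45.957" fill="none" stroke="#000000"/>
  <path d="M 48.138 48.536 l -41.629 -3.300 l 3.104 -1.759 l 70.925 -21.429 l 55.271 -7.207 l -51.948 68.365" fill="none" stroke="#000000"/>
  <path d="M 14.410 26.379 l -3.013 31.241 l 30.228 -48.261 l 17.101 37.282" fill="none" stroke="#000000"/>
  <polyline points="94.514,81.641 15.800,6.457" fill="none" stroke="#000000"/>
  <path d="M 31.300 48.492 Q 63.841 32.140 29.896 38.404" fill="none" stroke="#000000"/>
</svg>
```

G21
G90
G0 X36.993 Y63.859
M3 S441
G01 X50.124 Y63.138 F2192
G01 X61.058 Y60.707 F2192
G01 X69.795 Y56.567 F2192
G01 X76.335 Y50.716 F2192
G01 X80.678 Y43.156 F2192
M5
G0 X48.138 Y40.577
M3 S441
G01 X6.509 Y43.877 F2192
G01 X9.613 Y45.636 F2192
G01 X80.538 Y67.065 F2192
G01 X135.809 Y74.272 F2192
G01 X83.861 Y5.907 F2192
M5
G0 X14.410 Y62.734
M3 S441
G01 X11.397 Y31.493 F2192
G01 X41.625 Y79.754 F2192
G01 X58.726 Y42.472 F2192
M5
G0 X94.514 Y7.472
M3 S441
G01 X15.800 Y82.656 F2192
M5
G0 X31.300 Y40.621
M3 S441
G01 X41.657 Y46.257 F2192
G01 X46.695 Y50.084 F2192
G01 X46.414 Y52.102 F2192
G01 X40.815 Y52.310 F2192
G01 X29.896 Y50.709 F2192
M5
G0 X0.000 Y0.000

1 u = 1 mm; y_m = 89.113 − y.

[1] `<path>` quadratic bezier, #000000→score S441 F2192: (36.993,63.859) → (50.124,63.138) → (61.058,60.707) → (69.795,56.567) → (76.335,50.716) → (80.678,43.156)

[2] `<path>` open polyline, #000000→score S441 F2192: (48.138,40.577) → (6.509,43.877) → (9.613,45.636) → (80.538,67.065) → (135.809,74.272) → (83.861,5.907)

[3] `<path>` open polyline, #000000→score S441 F2192: (14.410,62.734) → (11.397,31.493) → (41.625,79.754) → (58.726,42.472)

[4] `<polyline>` line segment, #000000→score S441 F2192: (94.514,7.472) → (15.800,82.656)

[5] `<path>` quadratic bezier, #000000→score S441 F2192: (31.300,40.621) → (41.657,46.257) → (46.695,50.084) → (46.414,52.102) → (40.815,52.310) → (29.896,50.709)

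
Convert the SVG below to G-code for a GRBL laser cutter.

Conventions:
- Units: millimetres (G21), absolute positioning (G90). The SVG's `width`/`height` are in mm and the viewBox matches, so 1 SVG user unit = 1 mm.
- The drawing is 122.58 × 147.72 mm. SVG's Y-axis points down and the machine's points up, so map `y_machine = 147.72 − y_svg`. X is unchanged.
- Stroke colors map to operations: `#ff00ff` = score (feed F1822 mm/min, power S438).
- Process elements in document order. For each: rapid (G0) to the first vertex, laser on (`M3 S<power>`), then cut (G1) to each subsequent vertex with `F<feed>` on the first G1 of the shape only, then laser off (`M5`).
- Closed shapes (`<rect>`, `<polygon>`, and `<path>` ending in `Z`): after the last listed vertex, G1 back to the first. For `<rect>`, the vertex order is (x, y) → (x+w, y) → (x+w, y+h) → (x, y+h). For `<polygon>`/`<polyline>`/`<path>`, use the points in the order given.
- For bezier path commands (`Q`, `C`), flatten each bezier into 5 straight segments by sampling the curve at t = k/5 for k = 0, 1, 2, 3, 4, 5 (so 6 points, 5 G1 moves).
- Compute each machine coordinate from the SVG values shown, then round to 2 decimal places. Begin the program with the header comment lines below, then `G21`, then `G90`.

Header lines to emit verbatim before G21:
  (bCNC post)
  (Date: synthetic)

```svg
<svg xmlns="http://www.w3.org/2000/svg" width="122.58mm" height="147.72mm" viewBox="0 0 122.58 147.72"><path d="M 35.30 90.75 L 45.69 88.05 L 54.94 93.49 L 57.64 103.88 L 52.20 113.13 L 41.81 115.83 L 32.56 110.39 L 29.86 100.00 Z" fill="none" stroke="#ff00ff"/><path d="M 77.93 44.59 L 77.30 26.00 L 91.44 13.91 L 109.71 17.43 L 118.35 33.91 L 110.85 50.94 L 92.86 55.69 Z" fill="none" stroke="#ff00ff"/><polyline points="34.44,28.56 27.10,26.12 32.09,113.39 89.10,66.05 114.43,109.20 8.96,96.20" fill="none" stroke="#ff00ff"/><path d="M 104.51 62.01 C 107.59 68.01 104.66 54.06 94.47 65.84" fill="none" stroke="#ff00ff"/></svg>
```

viewBox `0 0 122.58 147.72` with mm width/height → 1 unit = 1 mm. Flip: y_m = 147.72 − y_svg.

**Shape 1** — `<path>` regular polygon, stroke `#ff00ff` → score (S438, F1822). Machine vertices: (35.30,56.97) → (45.69,59.67) → (54.94,54.23) → (57.64,43.84) → (52.20,34.59) → (41.81,31.89) → (32.56,37.33) → (29.86,47.72) → (35.30,56.97). Closed: final G1 returns to the first vertex.

**Shape 2** — `<path>` regular polygon, stroke `#ff00ff` → score (S438, F1822). Machine vertices: (77.93,103.13) → (77.30,121.72) → (91.44,133.81) → (109.71,130.29) → (118.35,113.81) → (110.85,96.78) → (92.86,92.03) → (77.93,103.13). Closed: final G1 returns to the first vertex.

**Shape 3** — `<polyline>` open polyline, stroke `#ff00ff` → score (S438, F1822). Machine vertices: (34.44,119.16) → (27.10,121.60) → (32.09,34.33) → (89.10,81.67) → (114.43,38.52) → (8.96,51.52). Open path.

**Shape 4** — `<path>` cubic bezier, stroke `#ff00ff` → score (S438, F1822). Control points (SVG): P0=(104.51,62.01), P1=(107.59,68.01), P2=(104.66,54.06), P3=(94.47,65.84); sampled at t=k/5. Machine vertices: (104.51,85.71) → (105.63,84.14) → (105.24,85.16) → (103.29,86.59) → (99.72,86.23) → (94.47,81.88). Open path.

(bCNC post)
(Date: synthetic)
G21
G90
G0 X35.30 Y56.97
M3 S438
G1 X45.69 Y59.67 F1822
G1 X54.94 Y54.23
G1 X57.64 Y43.84
G1 X52.20 Y34.59
G1 X41.81 Y31.89
G1 X32.56 Y37.33
G1 X29.86 Y47.72
G1 X35.30 Y56.97
M5
G0 X77.93 Y103.13
M3 S438
G1 X77.30 Y121.72 F1822
G1 X91.44 Y133.81
G1 X109.71 Y130.29
G1 X118.35 Y113.81
G1 X110.85 Y96.78
G1 X92.86 Y92.03
G1 X77.93 Y103.13
M5
G0 X34.44 Y119.16
M3 S438
G1 X27.10 Y121.60 F1822
G1 X32.09 Y34.33
G1 X89.10 Y81.67
G1 X114.43 Y38.52
G1 X8.96 Y51.52
M5
G0 X104.51 Y85.71
M3 S438
G1 X105.63 Y84.14 F1822
G1 X105.24 Y85.16
G1 X103.29 Y86.59
G1 X99.72 Y86.23
G1 X94.47 Y81.88
M5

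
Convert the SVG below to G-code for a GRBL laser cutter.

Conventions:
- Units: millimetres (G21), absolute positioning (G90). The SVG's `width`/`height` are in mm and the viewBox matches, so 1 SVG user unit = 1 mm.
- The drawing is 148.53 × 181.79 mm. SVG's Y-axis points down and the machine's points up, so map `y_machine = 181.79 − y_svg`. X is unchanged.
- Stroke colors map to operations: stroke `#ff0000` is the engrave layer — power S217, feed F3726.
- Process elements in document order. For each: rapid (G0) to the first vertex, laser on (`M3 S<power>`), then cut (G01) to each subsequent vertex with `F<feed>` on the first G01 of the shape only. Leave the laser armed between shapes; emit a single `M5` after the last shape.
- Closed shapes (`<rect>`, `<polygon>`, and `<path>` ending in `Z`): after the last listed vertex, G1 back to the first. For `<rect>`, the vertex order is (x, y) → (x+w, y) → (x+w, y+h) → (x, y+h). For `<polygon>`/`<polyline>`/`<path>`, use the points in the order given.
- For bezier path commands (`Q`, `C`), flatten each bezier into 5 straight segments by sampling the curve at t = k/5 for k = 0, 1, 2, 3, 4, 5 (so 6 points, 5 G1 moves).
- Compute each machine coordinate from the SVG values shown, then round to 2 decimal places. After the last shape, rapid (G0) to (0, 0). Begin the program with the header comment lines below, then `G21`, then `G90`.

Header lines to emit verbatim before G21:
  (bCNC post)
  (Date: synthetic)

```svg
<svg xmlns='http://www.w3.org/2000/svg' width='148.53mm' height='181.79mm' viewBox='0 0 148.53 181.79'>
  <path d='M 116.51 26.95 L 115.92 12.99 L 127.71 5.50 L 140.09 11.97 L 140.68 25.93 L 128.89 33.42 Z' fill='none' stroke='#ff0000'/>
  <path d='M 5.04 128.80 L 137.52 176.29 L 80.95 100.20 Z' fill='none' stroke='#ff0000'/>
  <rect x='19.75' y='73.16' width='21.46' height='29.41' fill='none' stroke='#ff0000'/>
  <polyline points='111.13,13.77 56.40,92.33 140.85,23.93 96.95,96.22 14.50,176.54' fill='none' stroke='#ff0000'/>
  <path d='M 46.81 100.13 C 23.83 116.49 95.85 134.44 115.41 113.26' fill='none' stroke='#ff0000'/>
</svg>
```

viewBox `0 0 148.53 181.79` with mm width/height → 1 unit = 1 mm. Flip: y_m = 181.79 − y_svg.

**Shape 1** — `<path>` regular polygon, stroke `#ff0000` → engrave (S217, F3726). Machine vertices: (116.51,154.84) → (115.92,168.80) → (127.71,176.29) → (140.09,169.82) → (140.68,155.86) → (128.89,148.37) → (116.51,154.84). Closed: final G1 returns to the first vertex.

**Shape 2** — `<path>` closed polygon, stroke `#ff0000` → engrave (S217, F3726). Machine vertices: (5.04,52.99) → (137.52,5.50) → (80.95,81.59) → (5.04,52.99). Closed: final G1 returns to the first vertex.

**Shape 3** — `<rect>` rectangle, stroke `#ff0000` → engrave (S217, F3726). Machine vertices: (19.75,108.63) → (41.21,108.63) → (41.21,79.22) → (19.75,79.22) → (19.75,108.63). Closed: final G1 returns to the first vertex.

**Shape 4** — `<polyline>` open polyline, stroke `#ff0000` → engrave (S217, F3726). Machine vertices: (111.13,168.02) → (56.40,89.46) → (140.85,157.86) → (96.95,85.57) → (14.50,5.25). Open path.

**Shape 5** — `<path>` cubic bezier, stroke `#ff0000` → engrave (S217, F3726). Control points (SVG): P0=(46.81,100.13), P1=(23.83,116.49), P2=(95.85,134.44), P3=(115.41,113.26); sampled at t=k/5. Machine vertices: (46.81,81.66) → (43.24,71.98) → (55.40,63.87) → (76.19,59.29) → (98.56,60.19) → (115.41,68.53). Open path.

(bCNC post)
(Date: synthetic)
G21
G90
G0 X116.51 Y154.84
M3 S217
G01 X115.92 Y168.80 F3726
G01 X127.71 Y176.29
G01 X140.09 Y169.82
G01 X140.68 Y155.86
G01 X128.89 Y148.37
G01 X116.51 Y154.84
G0 X5.04 Y52.99
M3 S217
G01 X137.52 Y5.50 F3726
G01 X80.95 Y81.59
G01 X5.04 Y52.99
G0 X19.75 Y108.63
M3 S217
G01 X41.21 Y108.63 F3726
G01 X41.21 Y79.22
G01 X19.75 Y79.22
G01 X19.75 Y108.63
G0 X111.13 Y168.02
M3 S217
G01 X56.40 Y89.46 F3726
G01 X140.85 Y157.86
G01 X96.95 Y85.57
G01 X14.50 Y5.25
G0 X46.81 Y81.66
M3 S217
G01 X43.24 Y71.98 F3726
G01 X55.40 Y63.87
G01 X76.19 Y59.29
G01 X98.56 Y60.19
G01 X115.41 Y68.53
M5
G0 X0.00 Y0.00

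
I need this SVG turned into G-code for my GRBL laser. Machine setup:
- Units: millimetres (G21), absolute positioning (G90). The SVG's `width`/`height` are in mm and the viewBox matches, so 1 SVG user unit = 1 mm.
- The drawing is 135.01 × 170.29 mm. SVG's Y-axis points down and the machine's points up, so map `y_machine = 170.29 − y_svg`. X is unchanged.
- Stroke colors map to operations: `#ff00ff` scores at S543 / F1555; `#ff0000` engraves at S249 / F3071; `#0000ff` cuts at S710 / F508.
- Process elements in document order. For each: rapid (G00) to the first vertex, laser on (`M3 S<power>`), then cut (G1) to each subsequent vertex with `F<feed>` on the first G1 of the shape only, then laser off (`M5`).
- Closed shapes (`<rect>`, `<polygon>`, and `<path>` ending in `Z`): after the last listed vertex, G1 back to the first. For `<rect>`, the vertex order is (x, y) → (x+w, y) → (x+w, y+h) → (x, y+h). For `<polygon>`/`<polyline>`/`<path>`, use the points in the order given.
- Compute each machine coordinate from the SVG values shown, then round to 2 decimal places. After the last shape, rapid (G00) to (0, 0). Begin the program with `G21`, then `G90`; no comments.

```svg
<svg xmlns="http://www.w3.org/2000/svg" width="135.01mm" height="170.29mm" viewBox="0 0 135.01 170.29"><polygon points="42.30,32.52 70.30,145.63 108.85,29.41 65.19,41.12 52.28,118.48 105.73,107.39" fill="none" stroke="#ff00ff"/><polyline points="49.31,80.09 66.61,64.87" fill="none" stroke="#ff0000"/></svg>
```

Since the viewBox matches the mm dimensions, user units are millimetres directly. The only transform is the Y-flip y_m = 170.29 − y_svg.

Shape 1 is a closed polygon drawn with `<polygon>`. Its stroke #ff00ff means score at S543, F1555. After flipping Y the toolpath is (42.30,137.77) → (70.30,24.66) → (108.85,140.88) → (65.19,129.17) → (52.28,51.81) → (105.73,62.90) → (42.30,137.77), returning to the start.

Shape 2 is a line segment drawn with `<polyline>`. Its stroke #ff0000 means engrave at S249, F3071. After flipping Y the toolpath is (49.31,90.20) → (66.61,105.42).

G21
G90
G00 X42.30 Y137.77
M3 S543
G1 X70.30 Y24.66 F1555
G1 X108.85 Y140.88
G1 X65.19 Y129.17
G1 X52.28 Y51.81
G1 X105.73 Y62.90
G1 X42.30 Y137.77
M5
G00 X49.31 Y90.20
M3 S249
G1 X66.61 Y105.42 F3071
M5
G00 X0.00 Y0.00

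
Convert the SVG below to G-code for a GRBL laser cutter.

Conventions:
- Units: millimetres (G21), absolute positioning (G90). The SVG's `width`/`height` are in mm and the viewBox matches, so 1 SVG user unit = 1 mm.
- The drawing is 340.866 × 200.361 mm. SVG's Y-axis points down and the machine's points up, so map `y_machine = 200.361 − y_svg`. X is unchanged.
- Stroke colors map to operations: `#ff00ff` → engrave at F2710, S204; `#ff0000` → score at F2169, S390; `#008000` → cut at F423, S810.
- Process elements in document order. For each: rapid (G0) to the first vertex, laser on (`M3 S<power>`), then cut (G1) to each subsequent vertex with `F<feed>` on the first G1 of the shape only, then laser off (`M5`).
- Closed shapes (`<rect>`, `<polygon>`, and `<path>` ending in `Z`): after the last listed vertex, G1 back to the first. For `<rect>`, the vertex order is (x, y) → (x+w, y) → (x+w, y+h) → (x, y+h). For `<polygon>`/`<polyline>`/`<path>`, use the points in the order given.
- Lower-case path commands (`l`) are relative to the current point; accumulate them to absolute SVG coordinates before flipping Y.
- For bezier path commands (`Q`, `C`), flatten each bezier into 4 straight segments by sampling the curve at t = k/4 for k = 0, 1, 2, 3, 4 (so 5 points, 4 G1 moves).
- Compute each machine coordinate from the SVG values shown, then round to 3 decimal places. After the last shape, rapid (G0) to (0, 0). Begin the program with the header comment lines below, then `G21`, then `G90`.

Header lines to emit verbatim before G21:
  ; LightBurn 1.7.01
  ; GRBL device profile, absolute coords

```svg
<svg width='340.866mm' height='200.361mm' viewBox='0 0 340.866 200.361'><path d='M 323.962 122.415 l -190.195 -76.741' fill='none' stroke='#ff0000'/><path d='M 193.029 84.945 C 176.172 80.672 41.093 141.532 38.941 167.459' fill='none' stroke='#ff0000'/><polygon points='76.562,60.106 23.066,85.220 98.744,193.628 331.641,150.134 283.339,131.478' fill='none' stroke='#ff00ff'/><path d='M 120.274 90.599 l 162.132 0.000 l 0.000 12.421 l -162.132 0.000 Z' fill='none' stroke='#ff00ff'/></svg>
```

1 u = 1 mm; y_m = 200.361 − y.

[1] `<path>` line segment, #ff0000→score S390 F2169: (323.962,77.946) → (133.767,154.687)

[2] `<path>` cubic bezier, #ff0000→score S390 F2169: (193.029,115.416) → (162.144,107.972) → (110.471,85.484) → (61.555,57.334) → (38.941,32.902)

[3] `<polygon>` closed polygon, #ff00ff→engrave S204 F2710: (76.562,140.255) → (23.066,115.141) → (98.744,6.733) → (331.641,50.227) → (283.339,68.883) → (76.562,140.255) (closed)

[4] `<path>` rectangle, #ff00ff→engrave S204 F2710: (120.274,109.762) → (282.406,109.762) → (282.406,97.341) → (120.274,97.341) → (120.274,109.762) (closed)

; LightBurn 1.7.01
; GRBL device profile, absolute coords
G21
G90
G0 X323.962 Y77.946
M3 S390
G1 X133.767 Y154.687 F2169
M5
G0 X193.029 Y115.416
M3 S390
G1 X162.144 Y107.972 F2169
G1 X110.471 Y85.484
G1 X61.555 Y57.334
G1 X38.941 Y32.902
M5
G0 X76.562 Y140.255
M3 S204
G1 X23.066 Y115.141 F2710
G1 X98.744 Y6.733
G1 X331.641 Y50.227
G1 X283.339 Y68.883
G1 X76.562 Y140.255
M5
G0 X120.274 Y109.762
M3 S204
G1 X282.406 Y109.762 F2710
G1 X282.406 Y97.341
G1 X120.274 Y97.341
G1 X120.274 Y109.762
M5
G0 X0.000 Y0.000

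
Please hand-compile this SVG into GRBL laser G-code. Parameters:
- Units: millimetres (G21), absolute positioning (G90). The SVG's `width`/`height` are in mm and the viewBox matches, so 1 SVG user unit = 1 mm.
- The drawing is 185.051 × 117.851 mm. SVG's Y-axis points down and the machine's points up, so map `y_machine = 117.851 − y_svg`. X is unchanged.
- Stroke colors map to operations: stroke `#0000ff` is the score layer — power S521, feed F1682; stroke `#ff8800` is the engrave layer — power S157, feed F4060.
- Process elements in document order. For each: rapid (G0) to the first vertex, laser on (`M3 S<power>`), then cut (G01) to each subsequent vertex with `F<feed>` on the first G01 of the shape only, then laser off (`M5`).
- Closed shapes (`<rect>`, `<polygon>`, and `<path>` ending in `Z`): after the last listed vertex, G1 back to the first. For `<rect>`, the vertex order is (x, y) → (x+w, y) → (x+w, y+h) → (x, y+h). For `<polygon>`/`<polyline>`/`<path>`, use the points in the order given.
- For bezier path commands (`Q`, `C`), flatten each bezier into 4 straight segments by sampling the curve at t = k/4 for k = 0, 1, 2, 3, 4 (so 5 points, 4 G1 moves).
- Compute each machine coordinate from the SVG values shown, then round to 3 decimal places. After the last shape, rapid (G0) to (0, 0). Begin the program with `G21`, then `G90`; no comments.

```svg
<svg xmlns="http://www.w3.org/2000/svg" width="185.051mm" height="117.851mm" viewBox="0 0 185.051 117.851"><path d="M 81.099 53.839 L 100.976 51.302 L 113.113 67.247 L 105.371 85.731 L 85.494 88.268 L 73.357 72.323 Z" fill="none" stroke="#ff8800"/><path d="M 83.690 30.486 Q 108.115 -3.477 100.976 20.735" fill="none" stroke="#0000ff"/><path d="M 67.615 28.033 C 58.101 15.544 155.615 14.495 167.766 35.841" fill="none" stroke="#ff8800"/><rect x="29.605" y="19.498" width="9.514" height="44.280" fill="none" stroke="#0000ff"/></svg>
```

Since the viewBox matches the mm dimensions, user units are millimetres directly. The only transform is the Y-flip y_m = 117.851 − y_svg.

Shape 1 is a regular polygon drawn with `<path>`. Its stroke #ff8800 means engrave at S157, F4060. After flipping Y the toolpath is (81.099,64.012) → (100.976,66.549) → (113.113,50.604) → (105.371,32.120) → (85.494,29.583) → (73.357,45.528) → (81.099,64.012), returning to the start.

Shape 2 is a quadratic bezier drawn with `<path>`. Its stroke #0000ff means score at S521, F1682. After flipping Y the toolpath is (83.690,87.365) → (93.930,100.711) → (100.224,106.784) → (102.573,105.586) → (100.976,97.116).

Shape 3 is a cubic bezier drawn with `<path>`. Its stroke #ff8800 means engrave at S157, F4060. After flipping Y the toolpath is (67.615,89.818) → (77.541,96.869) → (109.566,98.602) → (145.653,93.992) → (167.766,82.010).

Shape 4 is a rectangle drawn with `<rect>`. Its stroke #0000ff means score at S521, F1682. After flipping Y the toolpath is (29.605,98.353) → (39.119,98.353) → (39.119,54.073) → (29.605,54.073) → (29.605,98.353), returning to the start.

G21
G90
G0 X81.099 Y64.012
M3 S157
G01 X100.976 Y66.549 F4060
G01 X113.113 Y50.604
G01 X105.371 Y32.120
G01 X85.494 Y29.583
G01 X73.357 Y45.528
G01 X81.099 Y64.012
M5
G0 X83.690 Y87.365
M3 S521
G01 X93.930 Y100.711 F1682
G01 X100.224 Y106.784
G01 X102.573 Y105.586
G01 X100.976 Y97.116
M5
G0 X67.615 Y89.818
M3 S157
G01 X77.541 Y96.869 F4060
G01 X109.566 Y98.602
G01 X145.653 Y93.992
G01 X167.766 Y82.010
M5
G0 X29.605 Y98.353
M3 S521
G01 X39.119 Y98.353 F1682
G01 X39.119 Y54.073
G01 X29.605 Y54.073
G01 X29.605 Y98.353
M5
G0 X0.000 Y0.000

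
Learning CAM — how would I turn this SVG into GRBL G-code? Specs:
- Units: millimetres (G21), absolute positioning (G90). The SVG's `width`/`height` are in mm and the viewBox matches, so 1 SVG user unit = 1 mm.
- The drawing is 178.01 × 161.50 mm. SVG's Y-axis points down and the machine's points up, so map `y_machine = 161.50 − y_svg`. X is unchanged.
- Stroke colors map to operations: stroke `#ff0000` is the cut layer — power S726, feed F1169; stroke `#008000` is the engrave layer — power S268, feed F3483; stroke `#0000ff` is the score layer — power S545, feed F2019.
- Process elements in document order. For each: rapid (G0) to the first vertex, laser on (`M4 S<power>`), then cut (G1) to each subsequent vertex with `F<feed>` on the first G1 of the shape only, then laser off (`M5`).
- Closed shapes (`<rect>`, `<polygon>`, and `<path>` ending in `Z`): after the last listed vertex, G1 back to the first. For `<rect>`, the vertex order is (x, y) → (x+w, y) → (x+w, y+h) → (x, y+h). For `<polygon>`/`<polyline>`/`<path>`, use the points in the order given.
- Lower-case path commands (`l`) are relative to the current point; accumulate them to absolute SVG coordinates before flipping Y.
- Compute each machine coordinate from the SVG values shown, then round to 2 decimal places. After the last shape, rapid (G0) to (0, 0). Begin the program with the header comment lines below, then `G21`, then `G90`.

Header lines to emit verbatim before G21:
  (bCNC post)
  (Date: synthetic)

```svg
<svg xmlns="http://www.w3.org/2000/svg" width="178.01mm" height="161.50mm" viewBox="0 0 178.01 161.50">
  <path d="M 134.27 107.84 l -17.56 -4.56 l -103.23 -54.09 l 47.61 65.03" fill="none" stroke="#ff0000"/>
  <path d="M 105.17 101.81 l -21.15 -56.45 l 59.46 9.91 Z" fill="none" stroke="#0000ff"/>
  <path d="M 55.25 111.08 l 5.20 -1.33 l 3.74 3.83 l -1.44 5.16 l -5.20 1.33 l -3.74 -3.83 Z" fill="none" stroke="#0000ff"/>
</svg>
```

(bCNC post)
(Date: synthetic)
G21
G90
G0 X134.27 Y53.66
M4 S726
G1 X116.71 Y58.22 F1169
G1 X13.48 Y112.31
G1 X61.09 Y47.28
M5
G0 X105.17 Y59.69
M4 S545
G1 X84.02 Y116.14 F2019
G1 X143.48 Y106.23
G1 X105.17 Y59.69
M5
G0 X55.25 Y50.42
M4 S545
G1 X60.45 Y51.75 F2019
G1 X64.19 Y47.92
G1 X62.75 Y42.76
G1 X57.55 Y41.43
G1 X53.81 Y45.26
G1 X55.25 Y50.42
M5
G0 X0.00 Y0.00

Since the viewBox matches the mm dimensions, user units are millimetres directly. The only transform is the Y-flip y_m = 161.50 − y_svg.

Shape 1 is a open polyline drawn with `<path>`. Its stroke #ff0000 means cut at S726, F1169. After flipping Y the toolpath is (134.27,53.66) → (116.71,58.22) → (13.48,112.31) → (61.09,47.28).

Shape 2 is a regular polygon drawn with `<path>`. Its stroke #0000ff means score at S545, F2019. After flipping Y the toolpath is (105.17,59.69) → (84.02,116.14) → (143.48,106.23) → (105.17,59.69), returning to the start.

Shape 3 is a regular polygon drawn with `<path>`. Its stroke #0000ff means score at S545, F2019. After flipping Y the toolpath is (55.25,50.42) → (60.45,51.75) → (64.19,47.92) → (62.75,42.76) → (57.55,41.43) → (53.81,45.26) → (55.25,50.42), returning to the start.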